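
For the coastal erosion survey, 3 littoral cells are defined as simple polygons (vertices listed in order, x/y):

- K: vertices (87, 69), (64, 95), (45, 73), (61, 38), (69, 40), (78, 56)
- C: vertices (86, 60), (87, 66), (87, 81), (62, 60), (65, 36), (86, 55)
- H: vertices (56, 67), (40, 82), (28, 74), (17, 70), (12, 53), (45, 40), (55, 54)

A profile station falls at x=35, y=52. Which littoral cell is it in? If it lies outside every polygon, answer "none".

H

Cast a ray rightward from (35, 52). For each polygon, the edges (by vertex number in listed order) whose endpoints lie on opposite sides of y = 52, where each meets that height, and whether that is right or left of the point:
K: 3–4 at x≈54.6 (right), 5–6 at x≈75.8 (right) → 2 crossings.
C: 4–5 at x≈63.0 (right), 5–6 at x≈82.7 (right) → 2 crossings.
H: 5–6 at x≈14.5 (left), 6–7 at x≈53.6 (right) → 1 crossing.
Only H has an odd count, so the point is inside H.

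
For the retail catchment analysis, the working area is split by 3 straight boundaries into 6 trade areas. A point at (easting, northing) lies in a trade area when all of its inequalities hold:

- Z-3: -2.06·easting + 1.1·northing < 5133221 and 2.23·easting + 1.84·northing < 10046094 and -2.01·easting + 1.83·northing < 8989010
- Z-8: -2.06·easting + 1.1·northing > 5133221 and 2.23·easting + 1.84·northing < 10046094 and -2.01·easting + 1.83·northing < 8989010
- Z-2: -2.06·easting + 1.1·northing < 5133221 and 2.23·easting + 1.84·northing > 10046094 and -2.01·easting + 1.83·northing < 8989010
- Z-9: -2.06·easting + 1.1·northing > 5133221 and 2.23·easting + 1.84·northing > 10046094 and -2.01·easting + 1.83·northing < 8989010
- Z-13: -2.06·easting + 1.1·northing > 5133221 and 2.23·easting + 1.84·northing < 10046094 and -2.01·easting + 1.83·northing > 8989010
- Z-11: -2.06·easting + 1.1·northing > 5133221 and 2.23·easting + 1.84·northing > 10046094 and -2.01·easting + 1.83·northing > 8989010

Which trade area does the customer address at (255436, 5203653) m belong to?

-2.06·255436 + 1.1·5203653 = 5197820.140, which is > 5133221
2.23·255436 + 1.84·5203653 = 10144343.800, which is > 10046094
-2.01·255436 + 1.83·5203653 = 9009258.630, which is > 8989010
This sign pattern matches Z-11.

Z-11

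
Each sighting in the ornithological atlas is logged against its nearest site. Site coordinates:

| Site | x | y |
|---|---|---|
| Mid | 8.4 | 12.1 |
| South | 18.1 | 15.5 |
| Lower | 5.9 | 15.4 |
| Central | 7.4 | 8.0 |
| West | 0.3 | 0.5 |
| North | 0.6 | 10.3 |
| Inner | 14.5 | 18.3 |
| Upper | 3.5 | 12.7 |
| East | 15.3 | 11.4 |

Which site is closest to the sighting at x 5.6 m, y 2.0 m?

Squared distances to each site:
Mid: 109.850; South: 338.500; Lower: 179.650; Central: 39.240; West: 30.340; North: 93.890; Inner: 344.900; Upper: 118.900; East: 182.450.
Minimum at West.

West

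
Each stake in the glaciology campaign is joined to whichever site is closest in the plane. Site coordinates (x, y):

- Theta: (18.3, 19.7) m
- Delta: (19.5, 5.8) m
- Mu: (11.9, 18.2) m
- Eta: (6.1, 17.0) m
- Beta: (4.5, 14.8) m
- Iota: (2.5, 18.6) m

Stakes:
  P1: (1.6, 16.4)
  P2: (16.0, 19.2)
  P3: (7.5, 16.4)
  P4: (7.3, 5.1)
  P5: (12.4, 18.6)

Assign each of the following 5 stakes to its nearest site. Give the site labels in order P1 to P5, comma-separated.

Iota, Theta, Eta, Beta, Mu

P1 → Iota (d²=5.65)
P2 → Theta (d²=5.54)
P3 → Eta (d²=2.32)
P4 → Beta (d²=101.93)
P5 → Mu (d²=0.41)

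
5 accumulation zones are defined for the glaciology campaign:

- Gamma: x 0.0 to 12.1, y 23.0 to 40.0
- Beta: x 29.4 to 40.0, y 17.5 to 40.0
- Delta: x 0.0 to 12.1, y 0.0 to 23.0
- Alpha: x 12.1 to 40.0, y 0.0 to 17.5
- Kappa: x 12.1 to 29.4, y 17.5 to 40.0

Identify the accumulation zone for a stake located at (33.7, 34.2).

Beta

The point has x = 33.7 and y = 34.2.
Only Beta satisfies 29.4 ≤ x ≤ 40.0 and 17.5 ≤ y ≤ 40.0.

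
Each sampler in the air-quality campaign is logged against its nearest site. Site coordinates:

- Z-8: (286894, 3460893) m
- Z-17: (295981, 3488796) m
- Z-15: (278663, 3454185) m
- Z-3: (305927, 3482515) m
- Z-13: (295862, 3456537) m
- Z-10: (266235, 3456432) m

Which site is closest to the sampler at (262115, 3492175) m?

Squared distances to each site:
Z-8: 1592562365.000; Z-17: 1158323597.000; Z-15: 1717076404.000; Z-3: 2012806944.000; Z-13: 2408927053.000; Z-10: 1294536449.000.
Minimum at Z-17.

Z-17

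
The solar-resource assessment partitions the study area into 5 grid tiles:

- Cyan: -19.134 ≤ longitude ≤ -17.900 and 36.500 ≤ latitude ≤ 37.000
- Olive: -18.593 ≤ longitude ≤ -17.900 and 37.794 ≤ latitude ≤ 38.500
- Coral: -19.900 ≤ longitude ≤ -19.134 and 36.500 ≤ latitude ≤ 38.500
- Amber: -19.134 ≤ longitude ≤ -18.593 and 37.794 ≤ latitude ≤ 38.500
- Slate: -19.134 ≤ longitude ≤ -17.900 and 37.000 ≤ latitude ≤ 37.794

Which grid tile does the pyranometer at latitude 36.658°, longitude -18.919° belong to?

Cyan

The point has longitude = -18.919 and latitude = 36.658.
Only Cyan satisfies -19.134 ≤ longitude ≤ -17.900 and 36.500 ≤ latitude ≤ 37.000.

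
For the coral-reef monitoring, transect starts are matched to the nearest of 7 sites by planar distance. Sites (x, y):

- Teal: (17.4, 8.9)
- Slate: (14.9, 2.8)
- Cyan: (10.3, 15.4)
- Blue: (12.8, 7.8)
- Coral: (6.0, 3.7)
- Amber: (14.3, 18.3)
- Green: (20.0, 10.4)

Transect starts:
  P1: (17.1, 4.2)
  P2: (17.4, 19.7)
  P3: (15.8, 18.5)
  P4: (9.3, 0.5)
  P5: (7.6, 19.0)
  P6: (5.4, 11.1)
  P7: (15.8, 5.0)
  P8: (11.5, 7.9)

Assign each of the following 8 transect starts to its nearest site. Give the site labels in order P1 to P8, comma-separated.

P1 → Slate (d²=6.80)
P2 → Amber (d²=11.57)
P3 → Amber (d²=2.29)
P4 → Coral (d²=21.13)
P5 → Cyan (d²=20.25)
P6 → Cyan (d²=42.50)
P7 → Slate (d²=5.65)
P8 → Blue (d²=1.70)

Slate, Amber, Amber, Coral, Cyan, Cyan, Slate, Blue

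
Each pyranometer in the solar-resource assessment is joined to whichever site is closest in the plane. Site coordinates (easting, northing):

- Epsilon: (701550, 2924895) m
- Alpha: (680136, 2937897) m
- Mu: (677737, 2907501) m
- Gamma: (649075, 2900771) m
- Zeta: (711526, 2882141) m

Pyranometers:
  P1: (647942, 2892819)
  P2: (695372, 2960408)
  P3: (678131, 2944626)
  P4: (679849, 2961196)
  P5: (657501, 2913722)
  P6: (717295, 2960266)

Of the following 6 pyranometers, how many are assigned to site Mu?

P1 → Gamma
P2 → Alpha
P3 → Alpha
P4 → Alpha
P5 → Gamma
P6 → Epsilon
0 of the 6 go to Mu.

0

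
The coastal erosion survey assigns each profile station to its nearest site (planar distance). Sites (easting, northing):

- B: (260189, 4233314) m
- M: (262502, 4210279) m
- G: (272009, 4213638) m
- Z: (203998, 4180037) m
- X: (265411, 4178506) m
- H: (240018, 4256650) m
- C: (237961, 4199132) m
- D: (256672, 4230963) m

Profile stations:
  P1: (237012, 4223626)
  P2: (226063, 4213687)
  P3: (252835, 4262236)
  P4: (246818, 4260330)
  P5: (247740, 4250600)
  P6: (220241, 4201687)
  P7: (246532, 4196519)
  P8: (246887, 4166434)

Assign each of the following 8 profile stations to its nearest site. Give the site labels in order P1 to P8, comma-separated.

P1 → D (d²=440347169.00)
P2 → C (d²=353410429.00)
P3 → H (d²=195478885.00)
P4 → H (d²=59782400.00)
P5 → H (d²=96231784.00)
P6 → C (d²=320526425.00)
P7 → C (d²=80289810.00)
P8 → X (d²=488871760.00)

D, C, H, H, H, C, C, X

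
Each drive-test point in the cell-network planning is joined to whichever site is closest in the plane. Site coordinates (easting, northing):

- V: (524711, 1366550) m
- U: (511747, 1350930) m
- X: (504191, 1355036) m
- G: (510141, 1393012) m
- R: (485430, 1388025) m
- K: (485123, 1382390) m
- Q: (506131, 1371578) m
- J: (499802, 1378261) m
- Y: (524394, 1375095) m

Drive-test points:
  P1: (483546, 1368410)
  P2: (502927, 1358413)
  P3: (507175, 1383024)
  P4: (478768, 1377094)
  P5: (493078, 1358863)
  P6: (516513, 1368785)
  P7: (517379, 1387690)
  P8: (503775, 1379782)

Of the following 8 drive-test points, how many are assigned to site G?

1

P1 → K
P2 → X
P3 → J
P4 → K
P5 → X
P6 → V
P7 → G
P8 → J
1 of the 8 goes to G.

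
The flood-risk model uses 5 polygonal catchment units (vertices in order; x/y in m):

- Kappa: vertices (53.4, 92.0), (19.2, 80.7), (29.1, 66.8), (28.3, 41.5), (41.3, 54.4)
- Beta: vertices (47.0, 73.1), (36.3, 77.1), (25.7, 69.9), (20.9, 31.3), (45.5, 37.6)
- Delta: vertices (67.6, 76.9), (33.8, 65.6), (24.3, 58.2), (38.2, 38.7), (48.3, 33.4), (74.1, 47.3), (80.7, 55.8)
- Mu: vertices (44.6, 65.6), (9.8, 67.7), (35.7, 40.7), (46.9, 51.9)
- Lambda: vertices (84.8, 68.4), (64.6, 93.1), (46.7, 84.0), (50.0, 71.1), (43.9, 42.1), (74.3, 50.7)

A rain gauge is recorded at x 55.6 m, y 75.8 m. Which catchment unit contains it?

Cast a ray rightward from (55.6, 75.8). For each polygon, the edges (by vertex number in listed order) whose endpoints lie on opposite sides of y = 75.8, where each meets that height, and whether that is right or left of the point:
Kappa: 2–3 at x≈22.69 (left), 5–1 at x≈48.19 (left) → 0 crossings.
Beta: 1–2 at x≈39.78 (left), 2–3 at x≈34.39 (left) → 0 crossings.
Delta: 1–2 at x≈64.31 (right), 7–1 at x≈68.28 (right) → 2 crossings.
Mu: no edge straddles that height → 0 crossings.
Lambda: 1–2 at x≈78.75 (right), 3–4 at x≈48.80 (left) → 1 crossing.
Only Lambda has an odd count, so the point is inside Lambda.

Lambda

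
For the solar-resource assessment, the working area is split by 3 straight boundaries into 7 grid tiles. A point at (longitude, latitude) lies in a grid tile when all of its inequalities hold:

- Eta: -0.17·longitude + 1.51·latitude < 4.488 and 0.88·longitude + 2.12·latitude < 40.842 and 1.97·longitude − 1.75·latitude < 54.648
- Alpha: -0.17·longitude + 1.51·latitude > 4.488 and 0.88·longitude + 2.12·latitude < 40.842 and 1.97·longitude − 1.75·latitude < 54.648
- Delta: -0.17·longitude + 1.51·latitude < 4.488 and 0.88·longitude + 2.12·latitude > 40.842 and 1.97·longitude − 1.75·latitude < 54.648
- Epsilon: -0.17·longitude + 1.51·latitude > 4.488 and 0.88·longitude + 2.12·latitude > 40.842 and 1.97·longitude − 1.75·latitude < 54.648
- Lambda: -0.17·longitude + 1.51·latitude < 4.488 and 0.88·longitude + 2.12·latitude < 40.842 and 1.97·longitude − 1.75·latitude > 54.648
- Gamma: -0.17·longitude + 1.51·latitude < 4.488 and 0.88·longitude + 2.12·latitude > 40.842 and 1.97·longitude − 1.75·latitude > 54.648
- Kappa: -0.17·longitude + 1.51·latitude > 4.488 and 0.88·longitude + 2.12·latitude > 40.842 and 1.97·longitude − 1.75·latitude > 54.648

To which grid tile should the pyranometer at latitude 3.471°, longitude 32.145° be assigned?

-0.17·32.145 + 1.51·3.471 = -0.223, which is < 4.488
0.88·32.145 + 2.12·3.471 = 35.646, which is < 40.842
1.97·32.145 − 1.75·3.471 = 57.251, which is > 54.648
This sign pattern matches Lambda.

Lambda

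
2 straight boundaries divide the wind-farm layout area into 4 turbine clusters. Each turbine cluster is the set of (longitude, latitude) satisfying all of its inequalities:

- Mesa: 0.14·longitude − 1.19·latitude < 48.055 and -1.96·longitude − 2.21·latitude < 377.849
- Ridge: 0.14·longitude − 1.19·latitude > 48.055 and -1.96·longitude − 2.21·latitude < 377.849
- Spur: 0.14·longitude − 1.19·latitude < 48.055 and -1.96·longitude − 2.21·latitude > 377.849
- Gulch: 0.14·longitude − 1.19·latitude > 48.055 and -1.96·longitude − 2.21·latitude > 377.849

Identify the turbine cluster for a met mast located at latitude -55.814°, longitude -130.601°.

0.14·-130.601 − 1.19·-55.814 = 48.135, which is > 48.055
-1.96·-130.601 − 2.21·-55.814 = 379.327, which is > 377.849
This sign pattern matches Gulch.

Gulch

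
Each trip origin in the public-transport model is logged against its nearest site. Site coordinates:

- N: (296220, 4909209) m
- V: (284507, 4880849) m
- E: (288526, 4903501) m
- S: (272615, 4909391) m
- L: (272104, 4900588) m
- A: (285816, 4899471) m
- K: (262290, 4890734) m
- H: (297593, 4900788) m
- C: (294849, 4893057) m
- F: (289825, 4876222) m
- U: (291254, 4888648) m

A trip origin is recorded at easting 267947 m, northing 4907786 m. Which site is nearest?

S

Squared distances to each site:
N: 801387458.000; V: 999835569.000; E: 441856466.000; S: 24366249.000; L: 69091853.000; A: 388440386.000; K: 322772353.000; H: 927857320.000; C: 940661045.000; F: 1474932980.000; U: 909479293.000.
Minimum at S.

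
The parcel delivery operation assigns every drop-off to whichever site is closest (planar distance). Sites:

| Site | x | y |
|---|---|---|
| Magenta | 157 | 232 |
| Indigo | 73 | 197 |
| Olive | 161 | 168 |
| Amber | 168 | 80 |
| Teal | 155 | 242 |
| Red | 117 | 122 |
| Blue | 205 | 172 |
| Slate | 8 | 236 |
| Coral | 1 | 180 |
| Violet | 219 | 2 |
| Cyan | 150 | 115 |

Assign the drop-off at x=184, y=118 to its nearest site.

Squared distances to each site:
Magenta: 13725.000; Indigo: 18562.000; Olive: 3029.000; Amber: 1700.000; Teal: 16217.000; Red: 4505.000; Blue: 3357.000; Slate: 44900.000; Coral: 37333.000; Violet: 14681.000; Cyan: 1165.000.
Minimum at Cyan.

Cyan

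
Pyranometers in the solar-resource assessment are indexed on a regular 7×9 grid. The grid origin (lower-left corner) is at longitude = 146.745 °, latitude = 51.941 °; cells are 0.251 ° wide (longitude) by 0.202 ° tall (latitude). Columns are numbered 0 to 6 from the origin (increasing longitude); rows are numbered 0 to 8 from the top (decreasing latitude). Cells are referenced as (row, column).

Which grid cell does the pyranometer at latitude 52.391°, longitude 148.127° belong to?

(6, 5)

Column index: ⌊(148.127 − 146.745) / 0.251⌋ = ⌊5.506⌋ = 5
Row offset from origin: ⌊(52.391 − 51.941) / 0.202⌋ = ⌊2.228⌋ = 2 → row 6 (counted from top)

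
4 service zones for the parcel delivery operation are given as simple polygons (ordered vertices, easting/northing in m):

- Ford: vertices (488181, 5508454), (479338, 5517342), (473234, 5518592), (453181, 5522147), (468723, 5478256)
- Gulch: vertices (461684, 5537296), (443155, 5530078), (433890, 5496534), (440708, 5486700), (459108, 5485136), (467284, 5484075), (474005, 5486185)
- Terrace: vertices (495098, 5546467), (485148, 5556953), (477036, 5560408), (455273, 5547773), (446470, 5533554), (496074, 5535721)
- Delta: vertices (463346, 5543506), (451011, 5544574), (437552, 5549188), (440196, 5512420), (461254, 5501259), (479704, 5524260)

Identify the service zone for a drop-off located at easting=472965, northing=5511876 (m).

Ford

Cast a ray rightward from (472965, 5511876). For each polygon, the edges (by vertex number in listed order) whose endpoints lie on opposite sides of northing = 5511876, where each meets that height, and whether that is right or left of the point:
Ford: 1–2 at easting≈484776.3 (right), 4–5 at easting≈456818.0 (left) → 1 crossing.
Gulch: 2–3 at easting≈438127.5 (left), 7–1 at easting≈467811.8 (left) → 0 crossings.
Terrace: no edge straddles that height → 0 crossings.
Delta: 4–5 at easting≈441222.4 (left), 5–6 at easting≈469770.3 (left) → 0 crossings.
Only Ford has an odd count, so the point is inside Ford.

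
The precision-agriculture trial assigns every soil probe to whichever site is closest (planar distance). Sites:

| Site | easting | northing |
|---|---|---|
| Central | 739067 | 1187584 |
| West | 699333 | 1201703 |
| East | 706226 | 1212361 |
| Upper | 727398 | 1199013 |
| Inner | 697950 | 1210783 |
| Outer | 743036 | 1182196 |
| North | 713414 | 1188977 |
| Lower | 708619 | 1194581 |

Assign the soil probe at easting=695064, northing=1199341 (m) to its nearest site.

Squared distances to each site:
Central: 2074491058.000; West: 23803405.000; East: 294110644.000; Upper: 1045595140.000; Inner: 139248360.000; Outer: 2595263809.000; North: 444134996.000; Lower: 206395625.000.
Minimum at West.

West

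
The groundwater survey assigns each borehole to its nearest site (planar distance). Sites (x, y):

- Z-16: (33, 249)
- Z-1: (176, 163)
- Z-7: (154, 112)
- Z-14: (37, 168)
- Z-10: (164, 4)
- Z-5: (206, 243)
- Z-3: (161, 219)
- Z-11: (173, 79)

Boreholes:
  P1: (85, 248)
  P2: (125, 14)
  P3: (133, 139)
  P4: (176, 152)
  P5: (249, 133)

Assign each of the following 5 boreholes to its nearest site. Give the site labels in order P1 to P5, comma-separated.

P1 → Z-16 (d²=2705.00)
P2 → Z-10 (d²=1621.00)
P3 → Z-7 (d²=1170.00)
P4 → Z-1 (d²=121.00)
P5 → Z-1 (d²=6229.00)

Z-16, Z-10, Z-7, Z-1, Z-1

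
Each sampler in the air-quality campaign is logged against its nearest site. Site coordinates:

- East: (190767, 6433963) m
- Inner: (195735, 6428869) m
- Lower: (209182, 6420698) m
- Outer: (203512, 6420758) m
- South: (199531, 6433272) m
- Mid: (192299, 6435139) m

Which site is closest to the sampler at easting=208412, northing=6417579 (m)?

Squared distances to each site:
East: 579781481.000; Inner: 288170429.000; Lower: 10321061.000; Outer: 34116041.000; South: 325142410.000; Mid: 567982369.000.
Minimum at Lower.

Lower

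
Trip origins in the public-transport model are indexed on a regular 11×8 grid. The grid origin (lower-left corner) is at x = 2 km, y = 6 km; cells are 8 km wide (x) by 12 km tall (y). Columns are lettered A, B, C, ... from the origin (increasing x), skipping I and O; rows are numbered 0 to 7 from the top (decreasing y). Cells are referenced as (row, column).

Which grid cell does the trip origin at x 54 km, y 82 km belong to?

(1, G)

Column index: ⌊(54 − 2) / 8⌋ = ⌊6.500⌋ = 6 → column G
Row offset from origin: ⌊(82 − 6) / 12⌋ = ⌊6.333⌋ = 6 → row 1 (counted from top)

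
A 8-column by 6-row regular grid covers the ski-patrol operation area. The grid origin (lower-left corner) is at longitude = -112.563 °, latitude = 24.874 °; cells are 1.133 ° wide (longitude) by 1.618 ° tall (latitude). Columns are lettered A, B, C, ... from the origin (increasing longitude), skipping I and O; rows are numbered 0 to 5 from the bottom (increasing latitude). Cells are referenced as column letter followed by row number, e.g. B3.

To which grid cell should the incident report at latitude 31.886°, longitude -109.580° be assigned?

C4

Column index: ⌊(-109.580 − -112.563) / 1.133⌋ = ⌊2.633⌋ = 2 → column C
Row offset from origin: ⌊(31.886 − 24.874) / 1.618⌋ = ⌊4.334⌋ = 4 → row 4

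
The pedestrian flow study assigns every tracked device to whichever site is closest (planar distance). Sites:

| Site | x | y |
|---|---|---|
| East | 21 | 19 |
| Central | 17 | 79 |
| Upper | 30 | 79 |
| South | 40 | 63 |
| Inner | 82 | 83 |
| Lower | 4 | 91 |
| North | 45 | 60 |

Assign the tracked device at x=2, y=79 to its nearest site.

Lower

Squared distances to each site:
East: 3961.000; Central: 225.000; Upper: 784.000; South: 1700.000; Inner: 6416.000; Lower: 148.000; North: 2210.000.
Minimum at Lower.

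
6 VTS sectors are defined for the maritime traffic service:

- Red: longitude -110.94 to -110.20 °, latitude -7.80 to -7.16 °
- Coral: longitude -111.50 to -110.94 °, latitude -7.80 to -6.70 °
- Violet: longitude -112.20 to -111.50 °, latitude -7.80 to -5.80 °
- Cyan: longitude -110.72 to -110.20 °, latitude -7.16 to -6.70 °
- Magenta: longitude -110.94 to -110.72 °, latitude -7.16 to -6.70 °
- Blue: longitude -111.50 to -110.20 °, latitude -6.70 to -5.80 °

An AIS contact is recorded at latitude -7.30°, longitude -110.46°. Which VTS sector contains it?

The point has longitude = -110.46 and latitude = -7.30.
Only Red satisfies -110.94 ≤ longitude ≤ -110.20 and -7.80 ≤ latitude ≤ -7.16.

Red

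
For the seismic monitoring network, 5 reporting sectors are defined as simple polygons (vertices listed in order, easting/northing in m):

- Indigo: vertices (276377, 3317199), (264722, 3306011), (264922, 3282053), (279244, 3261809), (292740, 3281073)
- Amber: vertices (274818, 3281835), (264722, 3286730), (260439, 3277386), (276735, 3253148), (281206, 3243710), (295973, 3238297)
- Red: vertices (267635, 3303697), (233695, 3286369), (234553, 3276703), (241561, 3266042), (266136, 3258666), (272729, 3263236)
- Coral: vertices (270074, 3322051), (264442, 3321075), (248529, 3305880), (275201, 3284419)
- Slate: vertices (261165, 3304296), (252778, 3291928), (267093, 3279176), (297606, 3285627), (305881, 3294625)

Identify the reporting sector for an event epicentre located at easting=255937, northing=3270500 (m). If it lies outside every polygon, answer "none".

Cast a ray rightward from (255937, 3270500). For each polygon, the edges (by vertex number in listed order) whose endpoints lie on opposite sides of northing = 3270500, where each meets that height, and whether that is right or left of the point:
Indigo: 3–4 at easting≈273095.4 (right), 4–5 at easting≈285332.8 (right) → 2 crossings.
Amber: 3–4 at easting≈265068.7 (right), 6–1 at easting≈280325.6 (right) → 2 crossings.
Red: 3–4 at easting≈238630.5 (left), 6–1 at easting≈271814.5 (right) → 1 crossing.
Coral: no edge straddles that height → 0 crossings.
Slate: no edge straddles that height → 0 crossings.
Only Red has an odd count, so the point is inside Red.

Red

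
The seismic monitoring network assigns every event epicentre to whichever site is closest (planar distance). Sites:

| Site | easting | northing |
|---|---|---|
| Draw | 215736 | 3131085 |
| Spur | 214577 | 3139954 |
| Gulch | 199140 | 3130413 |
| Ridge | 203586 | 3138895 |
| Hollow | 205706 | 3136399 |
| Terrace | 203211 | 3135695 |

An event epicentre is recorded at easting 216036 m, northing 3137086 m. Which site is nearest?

Spur

Squared distances to each site:
Draw: 36102001.000; Spur: 10354105.000; Gulch: 330003745.000; Ridge: 158274981.000; Hollow: 107180869.000; Terrace: 166415506.000.
Minimum at Spur.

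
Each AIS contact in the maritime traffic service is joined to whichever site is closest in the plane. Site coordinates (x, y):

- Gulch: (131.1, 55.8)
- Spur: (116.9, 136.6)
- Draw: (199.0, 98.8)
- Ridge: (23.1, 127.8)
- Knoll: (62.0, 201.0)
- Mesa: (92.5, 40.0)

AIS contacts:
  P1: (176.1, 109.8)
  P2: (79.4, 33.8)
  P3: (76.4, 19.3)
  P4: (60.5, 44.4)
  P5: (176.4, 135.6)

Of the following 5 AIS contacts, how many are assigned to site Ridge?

0

P1 → Draw
P2 → Mesa
P3 → Mesa
P4 → Mesa
P5 → Draw
0 of the 5 go to Ridge.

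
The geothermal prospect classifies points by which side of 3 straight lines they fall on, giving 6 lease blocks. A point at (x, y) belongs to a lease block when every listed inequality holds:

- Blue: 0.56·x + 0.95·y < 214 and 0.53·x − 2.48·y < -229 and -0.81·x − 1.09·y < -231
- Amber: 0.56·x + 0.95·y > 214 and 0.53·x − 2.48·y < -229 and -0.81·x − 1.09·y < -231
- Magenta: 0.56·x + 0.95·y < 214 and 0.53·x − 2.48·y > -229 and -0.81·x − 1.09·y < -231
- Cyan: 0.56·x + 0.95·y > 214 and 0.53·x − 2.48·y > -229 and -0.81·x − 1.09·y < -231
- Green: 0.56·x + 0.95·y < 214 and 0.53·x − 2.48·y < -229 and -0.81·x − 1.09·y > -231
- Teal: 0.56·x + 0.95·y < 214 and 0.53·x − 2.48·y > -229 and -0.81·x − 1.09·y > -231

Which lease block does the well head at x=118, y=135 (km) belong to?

Blue

0.56·118 + 0.95·135 = 194.330, which is < 214
0.53·118 − 2.48·135 = -272.260, which is < -229
-0.81·118 − 1.09·135 = -242.730, which is < -231
This sign pattern matches Blue.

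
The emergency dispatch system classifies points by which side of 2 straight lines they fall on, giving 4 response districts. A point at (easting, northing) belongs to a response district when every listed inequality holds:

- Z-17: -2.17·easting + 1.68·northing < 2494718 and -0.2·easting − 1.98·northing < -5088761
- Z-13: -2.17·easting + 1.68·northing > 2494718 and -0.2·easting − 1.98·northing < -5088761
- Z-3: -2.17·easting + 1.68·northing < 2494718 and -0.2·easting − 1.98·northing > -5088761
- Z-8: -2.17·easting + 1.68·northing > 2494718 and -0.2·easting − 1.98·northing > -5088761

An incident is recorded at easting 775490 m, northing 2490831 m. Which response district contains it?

Z-8

-2.17·775490 + 1.68·2490831 = 2501782.780, which is > 2494718
-0.2·775490 − 1.98·2490831 = -5086943.380, which is > -5088761
This sign pattern matches Z-8.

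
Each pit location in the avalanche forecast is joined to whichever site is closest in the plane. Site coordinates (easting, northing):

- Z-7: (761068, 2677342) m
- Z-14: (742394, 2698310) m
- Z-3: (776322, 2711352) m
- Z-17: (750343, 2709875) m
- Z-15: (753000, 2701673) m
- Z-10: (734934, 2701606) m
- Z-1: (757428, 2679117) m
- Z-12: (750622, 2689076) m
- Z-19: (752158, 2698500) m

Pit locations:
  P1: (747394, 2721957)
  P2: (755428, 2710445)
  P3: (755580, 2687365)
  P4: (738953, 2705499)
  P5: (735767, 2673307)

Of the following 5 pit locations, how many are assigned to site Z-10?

1

P1 → Z-17
P2 → Z-17
P3 → Z-12
P4 → Z-10
P5 → Z-12
1 of the 5 goes to Z-10.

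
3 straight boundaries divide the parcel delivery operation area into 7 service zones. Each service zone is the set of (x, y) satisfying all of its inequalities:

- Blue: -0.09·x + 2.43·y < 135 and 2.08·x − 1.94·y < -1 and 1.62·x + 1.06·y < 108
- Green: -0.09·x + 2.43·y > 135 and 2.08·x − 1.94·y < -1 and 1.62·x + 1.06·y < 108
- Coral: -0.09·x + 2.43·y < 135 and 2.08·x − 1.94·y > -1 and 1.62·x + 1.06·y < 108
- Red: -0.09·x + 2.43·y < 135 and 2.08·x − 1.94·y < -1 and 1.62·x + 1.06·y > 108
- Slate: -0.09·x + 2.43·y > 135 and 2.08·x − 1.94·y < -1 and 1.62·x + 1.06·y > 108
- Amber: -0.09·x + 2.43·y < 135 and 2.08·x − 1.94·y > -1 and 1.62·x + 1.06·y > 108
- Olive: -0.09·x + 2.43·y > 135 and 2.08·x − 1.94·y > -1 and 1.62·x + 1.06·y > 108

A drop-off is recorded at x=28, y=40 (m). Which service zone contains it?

Blue

-0.09·28 + 2.43·40 = 94.680, which is < 135
2.08·28 − 1.94·40 = -19.360, which is < -1
1.62·28 + 1.06·40 = 87.760, which is < 108
This sign pattern matches Blue.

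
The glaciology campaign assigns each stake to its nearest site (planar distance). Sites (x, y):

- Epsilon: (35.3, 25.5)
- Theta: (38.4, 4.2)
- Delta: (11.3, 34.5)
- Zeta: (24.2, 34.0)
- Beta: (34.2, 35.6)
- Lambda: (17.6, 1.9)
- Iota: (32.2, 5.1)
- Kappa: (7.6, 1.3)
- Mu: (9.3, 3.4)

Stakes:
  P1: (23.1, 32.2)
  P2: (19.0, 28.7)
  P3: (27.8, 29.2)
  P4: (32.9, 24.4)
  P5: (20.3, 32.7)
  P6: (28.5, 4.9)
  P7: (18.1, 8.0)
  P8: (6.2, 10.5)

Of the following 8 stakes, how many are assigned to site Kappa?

P1 → Zeta
P2 → Zeta
P3 → Zeta
P4 → Epsilon
P5 → Zeta
P6 → Iota
P7 → Lambda
P8 → Mu
0 of the 8 go to Kappa.

0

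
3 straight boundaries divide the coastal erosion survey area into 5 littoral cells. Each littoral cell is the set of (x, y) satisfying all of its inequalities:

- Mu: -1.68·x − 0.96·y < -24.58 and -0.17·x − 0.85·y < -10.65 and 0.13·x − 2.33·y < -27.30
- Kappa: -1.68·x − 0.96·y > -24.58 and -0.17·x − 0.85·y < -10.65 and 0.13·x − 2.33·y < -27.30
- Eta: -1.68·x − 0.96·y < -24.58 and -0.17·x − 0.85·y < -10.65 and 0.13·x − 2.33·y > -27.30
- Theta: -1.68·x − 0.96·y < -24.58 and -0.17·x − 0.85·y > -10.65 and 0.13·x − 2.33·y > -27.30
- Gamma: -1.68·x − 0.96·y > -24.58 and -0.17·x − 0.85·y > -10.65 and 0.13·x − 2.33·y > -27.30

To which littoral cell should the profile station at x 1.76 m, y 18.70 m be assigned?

Kappa

-1.68·1.76 − 0.96·18.70 = -20.909, which is > -24.58
-0.17·1.76 − 0.85·18.70 = -16.194, which is < -10.65
0.13·1.76 − 2.33·18.70 = -43.342, which is < -27.30
This sign pattern matches Kappa.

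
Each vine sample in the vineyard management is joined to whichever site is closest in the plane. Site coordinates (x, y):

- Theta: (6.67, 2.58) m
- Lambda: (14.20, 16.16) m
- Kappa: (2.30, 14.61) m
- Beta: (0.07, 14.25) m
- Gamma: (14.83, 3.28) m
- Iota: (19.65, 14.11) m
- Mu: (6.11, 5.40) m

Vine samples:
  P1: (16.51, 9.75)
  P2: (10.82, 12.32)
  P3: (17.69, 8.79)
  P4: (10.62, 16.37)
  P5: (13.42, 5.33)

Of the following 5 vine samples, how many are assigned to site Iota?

P1 → Iota
P2 → Lambda
P3 → Iota
P4 → Lambda
P5 → Gamma
2 of the 5 go to Iota.

2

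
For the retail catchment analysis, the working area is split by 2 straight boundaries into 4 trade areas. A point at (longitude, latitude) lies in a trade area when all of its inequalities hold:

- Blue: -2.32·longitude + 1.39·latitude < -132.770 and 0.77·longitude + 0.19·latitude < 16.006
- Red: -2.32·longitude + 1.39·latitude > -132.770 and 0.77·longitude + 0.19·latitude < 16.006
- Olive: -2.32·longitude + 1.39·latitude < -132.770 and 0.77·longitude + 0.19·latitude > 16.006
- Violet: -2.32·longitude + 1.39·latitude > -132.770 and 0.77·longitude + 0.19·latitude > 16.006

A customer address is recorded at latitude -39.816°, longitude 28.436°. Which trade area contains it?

Red

-2.32·28.436 + 1.39·-39.816 = -121.316, which is > -132.770
0.77·28.436 + 0.19·-39.816 = 14.331, which is < 16.006
This sign pattern matches Red.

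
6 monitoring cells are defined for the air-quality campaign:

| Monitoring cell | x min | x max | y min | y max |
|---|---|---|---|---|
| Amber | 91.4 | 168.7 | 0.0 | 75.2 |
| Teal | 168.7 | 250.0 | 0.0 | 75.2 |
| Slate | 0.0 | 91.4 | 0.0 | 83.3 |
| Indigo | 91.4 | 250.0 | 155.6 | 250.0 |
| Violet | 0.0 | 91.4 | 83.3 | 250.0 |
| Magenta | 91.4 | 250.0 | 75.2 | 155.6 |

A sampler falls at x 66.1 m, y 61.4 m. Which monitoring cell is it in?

Slate

The point has x = 66.1 and y = 61.4.
Only Slate satisfies 0.0 ≤ x ≤ 91.4 and 0.0 ≤ y ≤ 83.3.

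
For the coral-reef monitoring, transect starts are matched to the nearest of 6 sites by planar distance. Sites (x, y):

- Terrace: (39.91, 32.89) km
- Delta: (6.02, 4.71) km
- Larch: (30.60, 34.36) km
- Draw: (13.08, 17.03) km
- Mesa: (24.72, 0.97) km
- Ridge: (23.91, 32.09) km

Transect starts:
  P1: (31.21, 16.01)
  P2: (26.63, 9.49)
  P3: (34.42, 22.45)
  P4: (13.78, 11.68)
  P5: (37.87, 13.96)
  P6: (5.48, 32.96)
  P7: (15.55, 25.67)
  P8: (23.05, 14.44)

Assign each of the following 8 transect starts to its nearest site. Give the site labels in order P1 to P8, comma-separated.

Mesa, Mesa, Terrace, Draw, Mesa, Draw, Draw, Draw

P1 → Mesa (d²=268.32)
P2 → Mesa (d²=76.24)
P3 → Terrace (d²=139.13)
P4 → Draw (d²=29.11)
P5 → Mesa (d²=341.66)
P6 → Draw (d²=311.52)
P7 → Draw (d²=80.75)
P8 → Draw (d²=106.11)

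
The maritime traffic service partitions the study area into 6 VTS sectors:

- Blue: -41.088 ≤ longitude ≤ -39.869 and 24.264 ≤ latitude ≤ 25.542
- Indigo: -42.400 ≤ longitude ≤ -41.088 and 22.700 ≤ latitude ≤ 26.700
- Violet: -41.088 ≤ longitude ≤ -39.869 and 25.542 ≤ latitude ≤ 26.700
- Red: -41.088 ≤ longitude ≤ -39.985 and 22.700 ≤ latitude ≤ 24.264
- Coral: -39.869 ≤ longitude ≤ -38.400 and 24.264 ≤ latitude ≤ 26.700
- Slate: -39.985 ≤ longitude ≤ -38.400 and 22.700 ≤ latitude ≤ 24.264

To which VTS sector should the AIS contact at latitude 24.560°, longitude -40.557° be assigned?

Blue

The point has longitude = -40.557 and latitude = 24.560.
Only Blue satisfies -41.088 ≤ longitude ≤ -39.869 and 24.264 ≤ latitude ≤ 25.542.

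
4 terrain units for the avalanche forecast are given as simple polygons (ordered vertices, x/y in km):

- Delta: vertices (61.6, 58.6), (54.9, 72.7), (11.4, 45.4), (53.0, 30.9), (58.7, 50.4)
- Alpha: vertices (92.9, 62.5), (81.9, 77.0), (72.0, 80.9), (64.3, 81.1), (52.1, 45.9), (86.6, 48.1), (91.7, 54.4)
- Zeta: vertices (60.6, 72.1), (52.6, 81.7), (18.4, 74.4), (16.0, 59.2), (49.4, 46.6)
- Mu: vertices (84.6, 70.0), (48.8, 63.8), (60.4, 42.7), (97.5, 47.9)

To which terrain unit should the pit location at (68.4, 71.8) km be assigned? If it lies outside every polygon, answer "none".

Alpha

Cast a ray rightward from (68.4, 71.8). For each polygon, the edges (by vertex number in listed order) whose endpoints lie on opposite sides of y = 71.8, where each meets that height, and whether that is right or left of the point:
Delta: 1–2 at x≈55.33 (left), 2–3 at x≈53.47 (left) → 0 crossings.
Alpha: 1–2 at x≈85.84 (right), 4–5 at x≈61.08 (left) → 1 crossing.
Zeta: 3–4 at x≈17.99 (left), 5–1 at x≈60.47 (left) → 0 crossings.
Mu: no edge straddles that height → 0 crossings.
Only Alpha has an odd count, so the point is inside Alpha.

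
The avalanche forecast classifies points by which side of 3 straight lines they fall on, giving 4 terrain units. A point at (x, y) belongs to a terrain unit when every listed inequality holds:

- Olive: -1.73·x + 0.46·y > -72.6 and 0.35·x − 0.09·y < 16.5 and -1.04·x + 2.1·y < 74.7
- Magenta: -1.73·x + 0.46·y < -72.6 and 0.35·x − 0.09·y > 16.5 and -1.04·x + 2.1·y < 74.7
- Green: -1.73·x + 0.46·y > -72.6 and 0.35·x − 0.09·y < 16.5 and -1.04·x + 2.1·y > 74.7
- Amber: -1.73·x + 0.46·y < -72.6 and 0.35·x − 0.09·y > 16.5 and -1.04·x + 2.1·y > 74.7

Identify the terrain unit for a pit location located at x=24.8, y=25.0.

Olive

-1.73·24.8 + 0.46·25.0 = -31.404, which is > -72.6
0.35·24.8 − 0.09·25.0 = 6.430, which is < 16.5
-1.04·24.8 + 2.1·25.0 = 26.708, which is < 74.7
This sign pattern matches Olive.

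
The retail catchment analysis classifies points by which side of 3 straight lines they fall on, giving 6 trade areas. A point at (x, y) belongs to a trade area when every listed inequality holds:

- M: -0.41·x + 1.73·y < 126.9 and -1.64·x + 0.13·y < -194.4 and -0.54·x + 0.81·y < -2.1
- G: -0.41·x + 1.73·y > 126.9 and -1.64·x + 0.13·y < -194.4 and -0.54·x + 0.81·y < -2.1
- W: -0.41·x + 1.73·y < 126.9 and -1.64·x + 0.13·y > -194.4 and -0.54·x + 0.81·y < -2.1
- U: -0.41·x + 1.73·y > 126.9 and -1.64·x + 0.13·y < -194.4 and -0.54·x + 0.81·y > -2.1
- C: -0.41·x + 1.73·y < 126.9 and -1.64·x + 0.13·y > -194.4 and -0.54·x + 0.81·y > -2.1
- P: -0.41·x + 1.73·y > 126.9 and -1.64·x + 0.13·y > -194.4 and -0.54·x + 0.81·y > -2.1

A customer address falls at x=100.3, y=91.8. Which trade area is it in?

C

-0.41·100.3 + 1.73·91.8 = 117.691, which is < 126.9
-1.64·100.3 + 0.13·91.8 = -152.558, which is > -194.4
-0.54·100.3 + 0.81·91.8 = 20.196, which is > -2.1
This sign pattern matches C.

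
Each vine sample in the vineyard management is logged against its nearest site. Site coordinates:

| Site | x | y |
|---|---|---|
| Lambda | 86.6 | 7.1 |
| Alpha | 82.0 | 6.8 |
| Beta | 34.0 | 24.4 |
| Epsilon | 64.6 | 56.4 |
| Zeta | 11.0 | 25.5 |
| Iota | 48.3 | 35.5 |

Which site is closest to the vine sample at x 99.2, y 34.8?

Squared distances to each site:
Lambda: 926.050; Alpha: 1079.840; Beta: 4359.200; Epsilon: 1663.720; Zeta: 7865.730; Iota: 2591.300.
Minimum at Lambda.

Lambda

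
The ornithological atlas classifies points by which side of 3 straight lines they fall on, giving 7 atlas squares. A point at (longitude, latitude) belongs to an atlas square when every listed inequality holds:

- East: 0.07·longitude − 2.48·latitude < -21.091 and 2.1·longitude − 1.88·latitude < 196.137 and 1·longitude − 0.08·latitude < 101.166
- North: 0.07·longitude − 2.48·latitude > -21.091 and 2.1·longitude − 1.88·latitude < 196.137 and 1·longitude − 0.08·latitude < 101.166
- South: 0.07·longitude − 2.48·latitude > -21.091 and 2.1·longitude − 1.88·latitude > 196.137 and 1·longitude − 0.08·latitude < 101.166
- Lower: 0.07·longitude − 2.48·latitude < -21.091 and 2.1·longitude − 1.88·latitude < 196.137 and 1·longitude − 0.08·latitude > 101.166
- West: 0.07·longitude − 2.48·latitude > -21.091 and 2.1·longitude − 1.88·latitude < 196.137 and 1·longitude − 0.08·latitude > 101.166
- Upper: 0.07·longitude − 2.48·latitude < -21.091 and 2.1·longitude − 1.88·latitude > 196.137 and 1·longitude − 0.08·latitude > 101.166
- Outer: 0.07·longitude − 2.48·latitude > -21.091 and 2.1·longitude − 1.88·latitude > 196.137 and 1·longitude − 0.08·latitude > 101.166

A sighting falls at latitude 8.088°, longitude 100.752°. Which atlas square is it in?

South

0.07·100.752 − 2.48·8.088 = -13.006, which is > -21.091
2.1·100.752 − 1.88·8.088 = 196.374, which is > 196.137
1·100.752 − 0.08·8.088 = 100.105, which is < 101.166
This sign pattern matches South.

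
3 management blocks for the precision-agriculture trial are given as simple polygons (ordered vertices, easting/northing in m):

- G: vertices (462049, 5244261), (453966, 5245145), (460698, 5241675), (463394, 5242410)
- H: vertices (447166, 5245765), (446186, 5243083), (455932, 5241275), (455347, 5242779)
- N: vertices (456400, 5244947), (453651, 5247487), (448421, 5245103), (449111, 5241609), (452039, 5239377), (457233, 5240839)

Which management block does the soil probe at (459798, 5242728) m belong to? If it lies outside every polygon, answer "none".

G

Cast a ray rightward from (459798, 5242728). For each polygon, the edges (by vertex number in listed order) whose endpoints lie on opposite sides of northing = 5242728, where each meets that height, and whether that is right or left of the point:
G: 2–3 at easting≈458655.1 (left), 4–1 at easting≈463162.9 (right) → 1 crossing.
H: 2–3 at easting≈448099.6 (left), 3–4 at easting≈455366.8 (left) → 0 crossings.
N: 3–4 at easting≈448890.0 (left), 6–1 at easting≈456850.0 (left) → 0 crossings.
Only G has an odd count, so the point is inside G.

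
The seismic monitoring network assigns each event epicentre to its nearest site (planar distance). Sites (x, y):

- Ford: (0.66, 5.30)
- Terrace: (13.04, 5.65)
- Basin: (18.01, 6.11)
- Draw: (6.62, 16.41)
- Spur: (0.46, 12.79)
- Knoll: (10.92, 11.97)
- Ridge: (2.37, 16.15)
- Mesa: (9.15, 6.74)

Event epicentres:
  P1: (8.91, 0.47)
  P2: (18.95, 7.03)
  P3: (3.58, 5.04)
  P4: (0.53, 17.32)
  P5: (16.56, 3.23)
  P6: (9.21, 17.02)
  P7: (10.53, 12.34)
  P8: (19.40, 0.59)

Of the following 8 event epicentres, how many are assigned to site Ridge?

P1 → Mesa
P2 → Basin
P3 → Ford
P4 → Ridge
P5 → Basin
P6 → Draw
P7 → Knoll
P8 → Basin
1 of the 8 goes to Ridge.

1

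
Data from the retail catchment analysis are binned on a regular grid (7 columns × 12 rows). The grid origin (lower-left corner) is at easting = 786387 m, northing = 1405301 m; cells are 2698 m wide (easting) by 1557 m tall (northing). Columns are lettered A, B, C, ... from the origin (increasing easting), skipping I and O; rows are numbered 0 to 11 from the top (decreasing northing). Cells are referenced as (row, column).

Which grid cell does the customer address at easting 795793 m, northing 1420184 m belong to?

Column index: ⌊(795793 − 786387) / 2698⌋ = ⌊3.486⌋ = 3 → column D
Row offset from origin: ⌊(1420184 − 1405301) / 1557⌋ = ⌊9.559⌋ = 9 → row 2 (counted from top)

(2, D)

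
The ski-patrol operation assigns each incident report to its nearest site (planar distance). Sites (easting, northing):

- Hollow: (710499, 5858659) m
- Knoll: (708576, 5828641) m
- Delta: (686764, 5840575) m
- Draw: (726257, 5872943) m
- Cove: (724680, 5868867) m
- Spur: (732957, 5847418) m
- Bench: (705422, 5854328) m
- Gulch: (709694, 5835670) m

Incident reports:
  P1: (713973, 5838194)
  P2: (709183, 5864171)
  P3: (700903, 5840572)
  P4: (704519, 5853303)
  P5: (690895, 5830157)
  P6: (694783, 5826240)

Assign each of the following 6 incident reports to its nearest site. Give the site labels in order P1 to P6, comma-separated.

P1 → Gulch (d²=24680417.00)
P2 → Hollow (d²=32114000.00)
P3 → Gulch (d²=101311285.00)
P4 → Bench (d²=1866034.00)
P5 → Delta (d²=125599885.00)
P6 → Knoll (d²=196011650.00)

Gulch, Hollow, Gulch, Bench, Delta, Knoll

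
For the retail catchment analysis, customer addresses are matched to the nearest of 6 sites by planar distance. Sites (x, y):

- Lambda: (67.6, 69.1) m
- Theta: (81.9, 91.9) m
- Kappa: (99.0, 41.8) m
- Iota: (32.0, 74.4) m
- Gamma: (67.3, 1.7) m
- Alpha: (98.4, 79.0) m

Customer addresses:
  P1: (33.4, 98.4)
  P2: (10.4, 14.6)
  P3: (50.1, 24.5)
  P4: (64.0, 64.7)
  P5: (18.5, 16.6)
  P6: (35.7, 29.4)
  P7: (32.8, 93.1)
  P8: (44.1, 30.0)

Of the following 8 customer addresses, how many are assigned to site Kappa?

0

P1 → Iota
P2 → Gamma
P3 → Gamma
P4 → Lambda
P5 → Gamma
P6 → Gamma
P7 → Iota
P8 → Gamma
0 of the 8 go to Kappa.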